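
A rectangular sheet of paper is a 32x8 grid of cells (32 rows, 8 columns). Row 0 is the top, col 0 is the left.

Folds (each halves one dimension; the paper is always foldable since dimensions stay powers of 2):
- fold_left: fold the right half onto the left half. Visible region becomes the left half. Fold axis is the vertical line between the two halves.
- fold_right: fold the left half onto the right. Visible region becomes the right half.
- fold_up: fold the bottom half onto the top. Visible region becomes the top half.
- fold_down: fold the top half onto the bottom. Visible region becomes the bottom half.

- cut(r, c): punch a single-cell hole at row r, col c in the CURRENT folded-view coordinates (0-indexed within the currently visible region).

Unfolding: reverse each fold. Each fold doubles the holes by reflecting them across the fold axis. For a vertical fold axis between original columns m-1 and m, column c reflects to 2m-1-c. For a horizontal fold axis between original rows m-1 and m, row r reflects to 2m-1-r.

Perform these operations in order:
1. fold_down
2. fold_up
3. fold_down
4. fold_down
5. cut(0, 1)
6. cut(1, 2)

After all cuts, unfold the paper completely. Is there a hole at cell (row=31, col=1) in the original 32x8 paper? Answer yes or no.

Answer: no

Derivation:
Op 1 fold_down: fold axis h@16; visible region now rows[16,32) x cols[0,8) = 16x8
Op 2 fold_up: fold axis h@24; visible region now rows[16,24) x cols[0,8) = 8x8
Op 3 fold_down: fold axis h@20; visible region now rows[20,24) x cols[0,8) = 4x8
Op 4 fold_down: fold axis h@22; visible region now rows[22,24) x cols[0,8) = 2x8
Op 5 cut(0, 1): punch at orig (22,1); cuts so far [(22, 1)]; region rows[22,24) x cols[0,8) = 2x8
Op 6 cut(1, 2): punch at orig (23,2); cuts so far [(22, 1), (23, 2)]; region rows[22,24) x cols[0,8) = 2x8
Unfold 1 (reflect across h@22): 4 holes -> [(20, 2), (21, 1), (22, 1), (23, 2)]
Unfold 2 (reflect across h@20): 8 holes -> [(16, 2), (17, 1), (18, 1), (19, 2), (20, 2), (21, 1), (22, 1), (23, 2)]
Unfold 3 (reflect across h@24): 16 holes -> [(16, 2), (17, 1), (18, 1), (19, 2), (20, 2), (21, 1), (22, 1), (23, 2), (24, 2), (25, 1), (26, 1), (27, 2), (28, 2), (29, 1), (30, 1), (31, 2)]
Unfold 4 (reflect across h@16): 32 holes -> [(0, 2), (1, 1), (2, 1), (3, 2), (4, 2), (5, 1), (6, 1), (7, 2), (8, 2), (9, 1), (10, 1), (11, 2), (12, 2), (13, 1), (14, 1), (15, 2), (16, 2), (17, 1), (18, 1), (19, 2), (20, 2), (21, 1), (22, 1), (23, 2), (24, 2), (25, 1), (26, 1), (27, 2), (28, 2), (29, 1), (30, 1), (31, 2)]
Holes: [(0, 2), (1, 1), (2, 1), (3, 2), (4, 2), (5, 1), (6, 1), (7, 2), (8, 2), (9, 1), (10, 1), (11, 2), (12, 2), (13, 1), (14, 1), (15, 2), (16, 2), (17, 1), (18, 1), (19, 2), (20, 2), (21, 1), (22, 1), (23, 2), (24, 2), (25, 1), (26, 1), (27, 2), (28, 2), (29, 1), (30, 1), (31, 2)]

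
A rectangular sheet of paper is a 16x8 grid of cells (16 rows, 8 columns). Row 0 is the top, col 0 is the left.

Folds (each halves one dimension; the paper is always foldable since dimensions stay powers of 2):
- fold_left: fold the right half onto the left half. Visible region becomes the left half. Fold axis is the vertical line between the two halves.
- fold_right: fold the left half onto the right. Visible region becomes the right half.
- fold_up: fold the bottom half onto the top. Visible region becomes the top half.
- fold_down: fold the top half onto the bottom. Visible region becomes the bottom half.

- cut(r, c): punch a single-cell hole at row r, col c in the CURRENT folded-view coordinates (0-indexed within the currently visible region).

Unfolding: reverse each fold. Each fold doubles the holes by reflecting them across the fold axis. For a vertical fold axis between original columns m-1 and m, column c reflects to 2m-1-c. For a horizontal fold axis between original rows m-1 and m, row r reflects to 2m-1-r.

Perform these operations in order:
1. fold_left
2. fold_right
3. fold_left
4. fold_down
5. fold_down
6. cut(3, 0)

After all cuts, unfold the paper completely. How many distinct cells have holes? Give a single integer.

Answer: 32

Derivation:
Op 1 fold_left: fold axis v@4; visible region now rows[0,16) x cols[0,4) = 16x4
Op 2 fold_right: fold axis v@2; visible region now rows[0,16) x cols[2,4) = 16x2
Op 3 fold_left: fold axis v@3; visible region now rows[0,16) x cols[2,3) = 16x1
Op 4 fold_down: fold axis h@8; visible region now rows[8,16) x cols[2,3) = 8x1
Op 5 fold_down: fold axis h@12; visible region now rows[12,16) x cols[2,3) = 4x1
Op 6 cut(3, 0): punch at orig (15,2); cuts so far [(15, 2)]; region rows[12,16) x cols[2,3) = 4x1
Unfold 1 (reflect across h@12): 2 holes -> [(8, 2), (15, 2)]
Unfold 2 (reflect across h@8): 4 holes -> [(0, 2), (7, 2), (8, 2), (15, 2)]
Unfold 3 (reflect across v@3): 8 holes -> [(0, 2), (0, 3), (7, 2), (7, 3), (8, 2), (8, 3), (15, 2), (15, 3)]
Unfold 4 (reflect across v@2): 16 holes -> [(0, 0), (0, 1), (0, 2), (0, 3), (7, 0), (7, 1), (7, 2), (7, 3), (8, 0), (8, 1), (8, 2), (8, 3), (15, 0), (15, 1), (15, 2), (15, 3)]
Unfold 5 (reflect across v@4): 32 holes -> [(0, 0), (0, 1), (0, 2), (0, 3), (0, 4), (0, 5), (0, 6), (0, 7), (7, 0), (7, 1), (7, 2), (7, 3), (7, 4), (7, 5), (7, 6), (7, 7), (8, 0), (8, 1), (8, 2), (8, 3), (8, 4), (8, 5), (8, 6), (8, 7), (15, 0), (15, 1), (15, 2), (15, 3), (15, 4), (15, 5), (15, 6), (15, 7)]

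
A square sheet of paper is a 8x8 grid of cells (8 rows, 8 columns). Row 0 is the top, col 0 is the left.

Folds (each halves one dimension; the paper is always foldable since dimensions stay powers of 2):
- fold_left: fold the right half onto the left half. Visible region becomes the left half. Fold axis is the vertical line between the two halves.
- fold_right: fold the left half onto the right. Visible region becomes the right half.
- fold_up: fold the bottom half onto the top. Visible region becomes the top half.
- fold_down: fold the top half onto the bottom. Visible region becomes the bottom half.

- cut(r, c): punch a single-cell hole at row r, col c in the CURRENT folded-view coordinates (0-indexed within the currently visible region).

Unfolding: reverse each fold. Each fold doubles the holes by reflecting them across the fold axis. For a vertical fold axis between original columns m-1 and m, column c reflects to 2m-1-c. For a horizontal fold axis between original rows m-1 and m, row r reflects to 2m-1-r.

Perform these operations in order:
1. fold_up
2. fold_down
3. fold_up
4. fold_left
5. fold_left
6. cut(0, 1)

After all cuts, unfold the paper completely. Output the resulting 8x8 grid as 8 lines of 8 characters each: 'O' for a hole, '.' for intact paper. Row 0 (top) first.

Op 1 fold_up: fold axis h@4; visible region now rows[0,4) x cols[0,8) = 4x8
Op 2 fold_down: fold axis h@2; visible region now rows[2,4) x cols[0,8) = 2x8
Op 3 fold_up: fold axis h@3; visible region now rows[2,3) x cols[0,8) = 1x8
Op 4 fold_left: fold axis v@4; visible region now rows[2,3) x cols[0,4) = 1x4
Op 5 fold_left: fold axis v@2; visible region now rows[2,3) x cols[0,2) = 1x2
Op 6 cut(0, 1): punch at orig (2,1); cuts so far [(2, 1)]; region rows[2,3) x cols[0,2) = 1x2
Unfold 1 (reflect across v@2): 2 holes -> [(2, 1), (2, 2)]
Unfold 2 (reflect across v@4): 4 holes -> [(2, 1), (2, 2), (2, 5), (2, 6)]
Unfold 3 (reflect across h@3): 8 holes -> [(2, 1), (2, 2), (2, 5), (2, 6), (3, 1), (3, 2), (3, 5), (3, 6)]
Unfold 4 (reflect across h@2): 16 holes -> [(0, 1), (0, 2), (0, 5), (0, 6), (1, 1), (1, 2), (1, 5), (1, 6), (2, 1), (2, 2), (2, 5), (2, 6), (3, 1), (3, 2), (3, 5), (3, 6)]
Unfold 5 (reflect across h@4): 32 holes -> [(0, 1), (0, 2), (0, 5), (0, 6), (1, 1), (1, 2), (1, 5), (1, 6), (2, 1), (2, 2), (2, 5), (2, 6), (3, 1), (3, 2), (3, 5), (3, 6), (4, 1), (4, 2), (4, 5), (4, 6), (5, 1), (5, 2), (5, 5), (5, 6), (6, 1), (6, 2), (6, 5), (6, 6), (7, 1), (7, 2), (7, 5), (7, 6)]

Answer: .OO..OO.
.OO..OO.
.OO..OO.
.OO..OO.
.OO..OO.
.OO..OO.
.OO..OO.
.OO..OO.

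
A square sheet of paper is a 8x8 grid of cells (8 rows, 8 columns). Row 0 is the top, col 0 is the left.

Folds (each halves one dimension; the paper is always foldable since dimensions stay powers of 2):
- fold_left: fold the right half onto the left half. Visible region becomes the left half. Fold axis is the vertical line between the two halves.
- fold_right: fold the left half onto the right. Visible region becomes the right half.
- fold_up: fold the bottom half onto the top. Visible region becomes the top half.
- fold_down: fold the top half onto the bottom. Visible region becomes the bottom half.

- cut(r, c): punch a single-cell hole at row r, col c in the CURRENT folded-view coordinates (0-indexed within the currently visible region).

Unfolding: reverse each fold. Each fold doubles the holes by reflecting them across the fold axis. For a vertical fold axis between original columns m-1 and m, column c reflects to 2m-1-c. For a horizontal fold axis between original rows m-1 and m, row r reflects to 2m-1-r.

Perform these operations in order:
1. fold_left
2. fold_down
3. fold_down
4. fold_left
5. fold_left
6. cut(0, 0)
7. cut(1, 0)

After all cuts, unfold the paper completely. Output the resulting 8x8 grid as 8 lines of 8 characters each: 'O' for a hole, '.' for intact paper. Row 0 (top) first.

Op 1 fold_left: fold axis v@4; visible region now rows[0,8) x cols[0,4) = 8x4
Op 2 fold_down: fold axis h@4; visible region now rows[4,8) x cols[0,4) = 4x4
Op 3 fold_down: fold axis h@6; visible region now rows[6,8) x cols[0,4) = 2x4
Op 4 fold_left: fold axis v@2; visible region now rows[6,8) x cols[0,2) = 2x2
Op 5 fold_left: fold axis v@1; visible region now rows[6,8) x cols[0,1) = 2x1
Op 6 cut(0, 0): punch at orig (6,0); cuts so far [(6, 0)]; region rows[6,8) x cols[0,1) = 2x1
Op 7 cut(1, 0): punch at orig (7,0); cuts so far [(6, 0), (7, 0)]; region rows[6,8) x cols[0,1) = 2x1
Unfold 1 (reflect across v@1): 4 holes -> [(6, 0), (6, 1), (7, 0), (7, 1)]
Unfold 2 (reflect across v@2): 8 holes -> [(6, 0), (6, 1), (6, 2), (6, 3), (7, 0), (7, 1), (7, 2), (7, 3)]
Unfold 3 (reflect across h@6): 16 holes -> [(4, 0), (4, 1), (4, 2), (4, 3), (5, 0), (5, 1), (5, 2), (5, 3), (6, 0), (6, 1), (6, 2), (6, 3), (7, 0), (7, 1), (7, 2), (7, 3)]
Unfold 4 (reflect across h@4): 32 holes -> [(0, 0), (0, 1), (0, 2), (0, 3), (1, 0), (1, 1), (1, 2), (1, 3), (2, 0), (2, 1), (2, 2), (2, 3), (3, 0), (3, 1), (3, 2), (3, 3), (4, 0), (4, 1), (4, 2), (4, 3), (5, 0), (5, 1), (5, 2), (5, 3), (6, 0), (6, 1), (6, 2), (6, 3), (7, 0), (7, 1), (7, 2), (7, 3)]
Unfold 5 (reflect across v@4): 64 holes -> [(0, 0), (0, 1), (0, 2), (0, 3), (0, 4), (0, 5), (0, 6), (0, 7), (1, 0), (1, 1), (1, 2), (1, 3), (1, 4), (1, 5), (1, 6), (1, 7), (2, 0), (2, 1), (2, 2), (2, 3), (2, 4), (2, 5), (2, 6), (2, 7), (3, 0), (3, 1), (3, 2), (3, 3), (3, 4), (3, 5), (3, 6), (3, 7), (4, 0), (4, 1), (4, 2), (4, 3), (4, 4), (4, 5), (4, 6), (4, 7), (5, 0), (5, 1), (5, 2), (5, 3), (5, 4), (5, 5), (5, 6), (5, 7), (6, 0), (6, 1), (6, 2), (6, 3), (6, 4), (6, 5), (6, 6), (6, 7), (7, 0), (7, 1), (7, 2), (7, 3), (7, 4), (7, 5), (7, 6), (7, 7)]

Answer: OOOOOOOO
OOOOOOOO
OOOOOOOO
OOOOOOOO
OOOOOOOO
OOOOOOOO
OOOOOOOO
OOOOOOOO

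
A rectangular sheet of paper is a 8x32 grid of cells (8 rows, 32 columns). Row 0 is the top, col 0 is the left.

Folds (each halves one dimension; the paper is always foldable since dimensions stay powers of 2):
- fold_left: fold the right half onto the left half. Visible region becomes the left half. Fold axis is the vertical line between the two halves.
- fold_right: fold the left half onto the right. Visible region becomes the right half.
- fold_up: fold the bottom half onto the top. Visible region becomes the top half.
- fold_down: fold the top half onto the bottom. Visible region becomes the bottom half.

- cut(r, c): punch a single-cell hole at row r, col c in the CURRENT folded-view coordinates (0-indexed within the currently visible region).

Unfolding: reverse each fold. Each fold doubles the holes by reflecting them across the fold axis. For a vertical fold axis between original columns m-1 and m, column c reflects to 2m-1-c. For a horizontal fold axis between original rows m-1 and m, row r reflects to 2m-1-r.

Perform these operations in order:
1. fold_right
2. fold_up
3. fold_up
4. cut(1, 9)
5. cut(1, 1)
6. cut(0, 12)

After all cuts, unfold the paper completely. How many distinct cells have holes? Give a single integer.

Answer: 24

Derivation:
Op 1 fold_right: fold axis v@16; visible region now rows[0,8) x cols[16,32) = 8x16
Op 2 fold_up: fold axis h@4; visible region now rows[0,4) x cols[16,32) = 4x16
Op 3 fold_up: fold axis h@2; visible region now rows[0,2) x cols[16,32) = 2x16
Op 4 cut(1, 9): punch at orig (1,25); cuts so far [(1, 25)]; region rows[0,2) x cols[16,32) = 2x16
Op 5 cut(1, 1): punch at orig (1,17); cuts so far [(1, 17), (1, 25)]; region rows[0,2) x cols[16,32) = 2x16
Op 6 cut(0, 12): punch at orig (0,28); cuts so far [(0, 28), (1, 17), (1, 25)]; region rows[0,2) x cols[16,32) = 2x16
Unfold 1 (reflect across h@2): 6 holes -> [(0, 28), (1, 17), (1, 25), (2, 17), (2, 25), (3, 28)]
Unfold 2 (reflect across h@4): 12 holes -> [(0, 28), (1, 17), (1, 25), (2, 17), (2, 25), (3, 28), (4, 28), (5, 17), (5, 25), (6, 17), (6, 25), (7, 28)]
Unfold 3 (reflect across v@16): 24 holes -> [(0, 3), (0, 28), (1, 6), (1, 14), (1, 17), (1, 25), (2, 6), (2, 14), (2, 17), (2, 25), (3, 3), (3, 28), (4, 3), (4, 28), (5, 6), (5, 14), (5, 17), (5, 25), (6, 6), (6, 14), (6, 17), (6, 25), (7, 3), (7, 28)]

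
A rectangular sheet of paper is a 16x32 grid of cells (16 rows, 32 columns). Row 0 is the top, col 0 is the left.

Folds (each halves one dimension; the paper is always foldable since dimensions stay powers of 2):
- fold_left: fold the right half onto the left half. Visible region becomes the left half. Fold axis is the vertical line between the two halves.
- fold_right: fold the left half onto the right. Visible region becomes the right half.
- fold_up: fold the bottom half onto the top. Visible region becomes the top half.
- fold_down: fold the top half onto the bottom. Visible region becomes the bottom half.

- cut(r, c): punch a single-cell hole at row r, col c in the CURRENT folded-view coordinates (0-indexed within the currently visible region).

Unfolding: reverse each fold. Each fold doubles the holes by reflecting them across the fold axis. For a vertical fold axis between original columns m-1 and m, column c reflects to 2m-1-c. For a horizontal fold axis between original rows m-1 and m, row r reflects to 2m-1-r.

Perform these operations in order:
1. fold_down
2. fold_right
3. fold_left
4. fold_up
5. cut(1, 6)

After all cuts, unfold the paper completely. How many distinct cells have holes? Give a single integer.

Op 1 fold_down: fold axis h@8; visible region now rows[8,16) x cols[0,32) = 8x32
Op 2 fold_right: fold axis v@16; visible region now rows[8,16) x cols[16,32) = 8x16
Op 3 fold_left: fold axis v@24; visible region now rows[8,16) x cols[16,24) = 8x8
Op 4 fold_up: fold axis h@12; visible region now rows[8,12) x cols[16,24) = 4x8
Op 5 cut(1, 6): punch at orig (9,22); cuts so far [(9, 22)]; region rows[8,12) x cols[16,24) = 4x8
Unfold 1 (reflect across h@12): 2 holes -> [(9, 22), (14, 22)]
Unfold 2 (reflect across v@24): 4 holes -> [(9, 22), (9, 25), (14, 22), (14, 25)]
Unfold 3 (reflect across v@16): 8 holes -> [(9, 6), (9, 9), (9, 22), (9, 25), (14, 6), (14, 9), (14, 22), (14, 25)]
Unfold 4 (reflect across h@8): 16 holes -> [(1, 6), (1, 9), (1, 22), (1, 25), (6, 6), (6, 9), (6, 22), (6, 25), (9, 6), (9, 9), (9, 22), (9, 25), (14, 6), (14, 9), (14, 22), (14, 25)]

Answer: 16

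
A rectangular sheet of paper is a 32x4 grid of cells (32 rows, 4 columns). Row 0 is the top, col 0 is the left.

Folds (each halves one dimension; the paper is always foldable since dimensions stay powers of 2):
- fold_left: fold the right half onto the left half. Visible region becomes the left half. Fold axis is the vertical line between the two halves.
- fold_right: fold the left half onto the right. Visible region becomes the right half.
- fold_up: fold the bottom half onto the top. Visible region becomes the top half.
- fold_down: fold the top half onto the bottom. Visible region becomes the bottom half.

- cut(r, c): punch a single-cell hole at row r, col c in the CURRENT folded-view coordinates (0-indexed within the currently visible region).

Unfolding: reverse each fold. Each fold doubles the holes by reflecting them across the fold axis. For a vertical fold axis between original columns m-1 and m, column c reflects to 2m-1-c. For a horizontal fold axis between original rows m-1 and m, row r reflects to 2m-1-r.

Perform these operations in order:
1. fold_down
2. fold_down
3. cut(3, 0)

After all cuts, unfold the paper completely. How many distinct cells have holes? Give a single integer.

Op 1 fold_down: fold axis h@16; visible region now rows[16,32) x cols[0,4) = 16x4
Op 2 fold_down: fold axis h@24; visible region now rows[24,32) x cols[0,4) = 8x4
Op 3 cut(3, 0): punch at orig (27,0); cuts so far [(27, 0)]; region rows[24,32) x cols[0,4) = 8x4
Unfold 1 (reflect across h@24): 2 holes -> [(20, 0), (27, 0)]
Unfold 2 (reflect across h@16): 4 holes -> [(4, 0), (11, 0), (20, 0), (27, 0)]

Answer: 4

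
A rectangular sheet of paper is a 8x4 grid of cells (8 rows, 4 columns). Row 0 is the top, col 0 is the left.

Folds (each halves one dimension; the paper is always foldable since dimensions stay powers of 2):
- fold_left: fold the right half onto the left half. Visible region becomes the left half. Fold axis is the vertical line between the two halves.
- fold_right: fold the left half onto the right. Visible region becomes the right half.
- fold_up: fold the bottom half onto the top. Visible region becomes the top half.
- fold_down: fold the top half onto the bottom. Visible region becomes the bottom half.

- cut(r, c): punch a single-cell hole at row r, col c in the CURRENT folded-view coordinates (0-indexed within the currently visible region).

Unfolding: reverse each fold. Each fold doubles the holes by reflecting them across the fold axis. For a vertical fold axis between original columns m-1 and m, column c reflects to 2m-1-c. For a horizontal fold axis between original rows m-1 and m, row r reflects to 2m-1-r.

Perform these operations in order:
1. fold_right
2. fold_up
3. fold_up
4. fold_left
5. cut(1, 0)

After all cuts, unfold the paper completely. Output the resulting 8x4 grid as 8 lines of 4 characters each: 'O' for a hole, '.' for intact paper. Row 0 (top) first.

Answer: ....
OOOO
OOOO
....
....
OOOO
OOOO
....

Derivation:
Op 1 fold_right: fold axis v@2; visible region now rows[0,8) x cols[2,4) = 8x2
Op 2 fold_up: fold axis h@4; visible region now rows[0,4) x cols[2,4) = 4x2
Op 3 fold_up: fold axis h@2; visible region now rows[0,2) x cols[2,4) = 2x2
Op 4 fold_left: fold axis v@3; visible region now rows[0,2) x cols[2,3) = 2x1
Op 5 cut(1, 0): punch at orig (1,2); cuts so far [(1, 2)]; region rows[0,2) x cols[2,3) = 2x1
Unfold 1 (reflect across v@3): 2 holes -> [(1, 2), (1, 3)]
Unfold 2 (reflect across h@2): 4 holes -> [(1, 2), (1, 3), (2, 2), (2, 3)]
Unfold 3 (reflect across h@4): 8 holes -> [(1, 2), (1, 3), (2, 2), (2, 3), (5, 2), (5, 3), (6, 2), (6, 3)]
Unfold 4 (reflect across v@2): 16 holes -> [(1, 0), (1, 1), (1, 2), (1, 3), (2, 0), (2, 1), (2, 2), (2, 3), (5, 0), (5, 1), (5, 2), (5, 3), (6, 0), (6, 1), (6, 2), (6, 3)]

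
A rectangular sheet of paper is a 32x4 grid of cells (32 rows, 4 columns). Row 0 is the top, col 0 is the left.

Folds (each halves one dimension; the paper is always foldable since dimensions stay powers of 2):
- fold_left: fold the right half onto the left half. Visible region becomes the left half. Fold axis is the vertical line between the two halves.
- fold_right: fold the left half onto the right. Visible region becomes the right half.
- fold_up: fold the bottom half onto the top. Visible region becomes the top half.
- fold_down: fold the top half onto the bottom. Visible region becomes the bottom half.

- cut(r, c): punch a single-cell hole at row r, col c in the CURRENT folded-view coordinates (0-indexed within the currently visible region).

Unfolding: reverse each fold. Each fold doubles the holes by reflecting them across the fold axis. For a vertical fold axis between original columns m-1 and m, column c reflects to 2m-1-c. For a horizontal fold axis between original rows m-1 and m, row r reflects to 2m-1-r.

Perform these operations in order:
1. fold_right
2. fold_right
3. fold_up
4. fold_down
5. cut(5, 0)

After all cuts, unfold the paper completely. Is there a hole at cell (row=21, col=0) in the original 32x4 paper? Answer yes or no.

Op 1 fold_right: fold axis v@2; visible region now rows[0,32) x cols[2,4) = 32x2
Op 2 fold_right: fold axis v@3; visible region now rows[0,32) x cols[3,4) = 32x1
Op 3 fold_up: fold axis h@16; visible region now rows[0,16) x cols[3,4) = 16x1
Op 4 fold_down: fold axis h@8; visible region now rows[8,16) x cols[3,4) = 8x1
Op 5 cut(5, 0): punch at orig (13,3); cuts so far [(13, 3)]; region rows[8,16) x cols[3,4) = 8x1
Unfold 1 (reflect across h@8): 2 holes -> [(2, 3), (13, 3)]
Unfold 2 (reflect across h@16): 4 holes -> [(2, 3), (13, 3), (18, 3), (29, 3)]
Unfold 3 (reflect across v@3): 8 holes -> [(2, 2), (2, 3), (13, 2), (13, 3), (18, 2), (18, 3), (29, 2), (29, 3)]
Unfold 4 (reflect across v@2): 16 holes -> [(2, 0), (2, 1), (2, 2), (2, 3), (13, 0), (13, 1), (13, 2), (13, 3), (18, 0), (18, 1), (18, 2), (18, 3), (29, 0), (29, 1), (29, 2), (29, 3)]
Holes: [(2, 0), (2, 1), (2, 2), (2, 3), (13, 0), (13, 1), (13, 2), (13, 3), (18, 0), (18, 1), (18, 2), (18, 3), (29, 0), (29, 1), (29, 2), (29, 3)]

Answer: no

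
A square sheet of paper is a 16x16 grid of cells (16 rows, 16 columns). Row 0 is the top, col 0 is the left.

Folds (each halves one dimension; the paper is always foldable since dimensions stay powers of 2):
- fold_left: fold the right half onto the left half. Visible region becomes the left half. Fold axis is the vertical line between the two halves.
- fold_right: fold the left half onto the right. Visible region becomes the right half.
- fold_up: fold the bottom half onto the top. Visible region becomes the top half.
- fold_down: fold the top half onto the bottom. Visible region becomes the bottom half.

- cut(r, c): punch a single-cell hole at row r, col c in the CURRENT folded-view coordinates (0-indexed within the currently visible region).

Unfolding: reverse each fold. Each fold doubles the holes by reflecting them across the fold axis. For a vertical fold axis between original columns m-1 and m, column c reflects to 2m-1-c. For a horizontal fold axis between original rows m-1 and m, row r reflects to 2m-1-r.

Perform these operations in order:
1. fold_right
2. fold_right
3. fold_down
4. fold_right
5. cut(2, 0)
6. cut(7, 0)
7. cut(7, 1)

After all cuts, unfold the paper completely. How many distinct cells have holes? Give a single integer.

Answer: 48

Derivation:
Op 1 fold_right: fold axis v@8; visible region now rows[0,16) x cols[8,16) = 16x8
Op 2 fold_right: fold axis v@12; visible region now rows[0,16) x cols[12,16) = 16x4
Op 3 fold_down: fold axis h@8; visible region now rows[8,16) x cols[12,16) = 8x4
Op 4 fold_right: fold axis v@14; visible region now rows[8,16) x cols[14,16) = 8x2
Op 5 cut(2, 0): punch at orig (10,14); cuts so far [(10, 14)]; region rows[8,16) x cols[14,16) = 8x2
Op 6 cut(7, 0): punch at orig (15,14); cuts so far [(10, 14), (15, 14)]; region rows[8,16) x cols[14,16) = 8x2
Op 7 cut(7, 1): punch at orig (15,15); cuts so far [(10, 14), (15, 14), (15, 15)]; region rows[8,16) x cols[14,16) = 8x2
Unfold 1 (reflect across v@14): 6 holes -> [(10, 13), (10, 14), (15, 12), (15, 13), (15, 14), (15, 15)]
Unfold 2 (reflect across h@8): 12 holes -> [(0, 12), (0, 13), (0, 14), (0, 15), (5, 13), (5, 14), (10, 13), (10, 14), (15, 12), (15, 13), (15, 14), (15, 15)]
Unfold 3 (reflect across v@12): 24 holes -> [(0, 8), (0, 9), (0, 10), (0, 11), (0, 12), (0, 13), (0, 14), (0, 15), (5, 9), (5, 10), (5, 13), (5, 14), (10, 9), (10, 10), (10, 13), (10, 14), (15, 8), (15, 9), (15, 10), (15, 11), (15, 12), (15, 13), (15, 14), (15, 15)]
Unfold 4 (reflect across v@8): 48 holes -> [(0, 0), (0, 1), (0, 2), (0, 3), (0, 4), (0, 5), (0, 6), (0, 7), (0, 8), (0, 9), (0, 10), (0, 11), (0, 12), (0, 13), (0, 14), (0, 15), (5, 1), (5, 2), (5, 5), (5, 6), (5, 9), (5, 10), (5, 13), (5, 14), (10, 1), (10, 2), (10, 5), (10, 6), (10, 9), (10, 10), (10, 13), (10, 14), (15, 0), (15, 1), (15, 2), (15, 3), (15, 4), (15, 5), (15, 6), (15, 7), (15, 8), (15, 9), (15, 10), (15, 11), (15, 12), (15, 13), (15, 14), (15, 15)]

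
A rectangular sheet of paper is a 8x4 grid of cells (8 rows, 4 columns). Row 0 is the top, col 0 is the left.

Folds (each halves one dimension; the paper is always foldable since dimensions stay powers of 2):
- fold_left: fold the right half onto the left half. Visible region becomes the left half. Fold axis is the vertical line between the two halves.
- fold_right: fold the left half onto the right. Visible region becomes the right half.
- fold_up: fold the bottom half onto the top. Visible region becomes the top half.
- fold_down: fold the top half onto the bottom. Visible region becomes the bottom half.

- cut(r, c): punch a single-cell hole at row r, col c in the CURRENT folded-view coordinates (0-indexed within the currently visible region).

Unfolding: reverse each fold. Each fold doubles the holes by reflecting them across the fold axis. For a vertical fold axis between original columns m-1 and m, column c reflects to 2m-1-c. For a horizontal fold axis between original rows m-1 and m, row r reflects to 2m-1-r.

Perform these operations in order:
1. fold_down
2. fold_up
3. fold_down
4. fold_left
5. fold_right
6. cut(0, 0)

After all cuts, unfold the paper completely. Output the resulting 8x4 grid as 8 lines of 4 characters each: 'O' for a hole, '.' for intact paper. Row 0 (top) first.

Answer: OOOO
OOOO
OOOO
OOOO
OOOO
OOOO
OOOO
OOOO

Derivation:
Op 1 fold_down: fold axis h@4; visible region now rows[4,8) x cols[0,4) = 4x4
Op 2 fold_up: fold axis h@6; visible region now rows[4,6) x cols[0,4) = 2x4
Op 3 fold_down: fold axis h@5; visible region now rows[5,6) x cols[0,4) = 1x4
Op 4 fold_left: fold axis v@2; visible region now rows[5,6) x cols[0,2) = 1x2
Op 5 fold_right: fold axis v@1; visible region now rows[5,6) x cols[1,2) = 1x1
Op 6 cut(0, 0): punch at orig (5,1); cuts so far [(5, 1)]; region rows[5,6) x cols[1,2) = 1x1
Unfold 1 (reflect across v@1): 2 holes -> [(5, 0), (5, 1)]
Unfold 2 (reflect across v@2): 4 holes -> [(5, 0), (5, 1), (5, 2), (5, 3)]
Unfold 3 (reflect across h@5): 8 holes -> [(4, 0), (4, 1), (4, 2), (4, 3), (5, 0), (5, 1), (5, 2), (5, 3)]
Unfold 4 (reflect across h@6): 16 holes -> [(4, 0), (4, 1), (4, 2), (4, 3), (5, 0), (5, 1), (5, 2), (5, 3), (6, 0), (6, 1), (6, 2), (6, 3), (7, 0), (7, 1), (7, 2), (7, 3)]
Unfold 5 (reflect across h@4): 32 holes -> [(0, 0), (0, 1), (0, 2), (0, 3), (1, 0), (1, 1), (1, 2), (1, 3), (2, 0), (2, 1), (2, 2), (2, 3), (3, 0), (3, 1), (3, 2), (3, 3), (4, 0), (4, 1), (4, 2), (4, 3), (5, 0), (5, 1), (5, 2), (5, 3), (6, 0), (6, 1), (6, 2), (6, 3), (7, 0), (7, 1), (7, 2), (7, 3)]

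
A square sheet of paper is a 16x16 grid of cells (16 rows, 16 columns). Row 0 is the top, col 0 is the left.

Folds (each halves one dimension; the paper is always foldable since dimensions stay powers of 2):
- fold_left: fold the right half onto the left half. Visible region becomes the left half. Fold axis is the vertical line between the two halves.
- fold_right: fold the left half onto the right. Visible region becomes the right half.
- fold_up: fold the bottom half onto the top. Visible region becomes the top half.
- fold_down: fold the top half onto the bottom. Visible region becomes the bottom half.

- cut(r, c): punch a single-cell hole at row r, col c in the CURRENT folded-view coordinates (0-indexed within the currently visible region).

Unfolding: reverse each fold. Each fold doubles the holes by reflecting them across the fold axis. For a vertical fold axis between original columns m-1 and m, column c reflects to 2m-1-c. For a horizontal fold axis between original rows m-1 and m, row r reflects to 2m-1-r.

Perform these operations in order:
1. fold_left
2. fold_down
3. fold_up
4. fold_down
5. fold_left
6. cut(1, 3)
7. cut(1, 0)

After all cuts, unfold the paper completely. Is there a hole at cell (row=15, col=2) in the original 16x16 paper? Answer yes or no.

Op 1 fold_left: fold axis v@8; visible region now rows[0,16) x cols[0,8) = 16x8
Op 2 fold_down: fold axis h@8; visible region now rows[8,16) x cols[0,8) = 8x8
Op 3 fold_up: fold axis h@12; visible region now rows[8,12) x cols[0,8) = 4x8
Op 4 fold_down: fold axis h@10; visible region now rows[10,12) x cols[0,8) = 2x8
Op 5 fold_left: fold axis v@4; visible region now rows[10,12) x cols[0,4) = 2x4
Op 6 cut(1, 3): punch at orig (11,3); cuts so far [(11, 3)]; region rows[10,12) x cols[0,4) = 2x4
Op 7 cut(1, 0): punch at orig (11,0); cuts so far [(11, 0), (11, 3)]; region rows[10,12) x cols[0,4) = 2x4
Unfold 1 (reflect across v@4): 4 holes -> [(11, 0), (11, 3), (11, 4), (11, 7)]
Unfold 2 (reflect across h@10): 8 holes -> [(8, 0), (8, 3), (8, 4), (8, 7), (11, 0), (11, 3), (11, 4), (11, 7)]
Unfold 3 (reflect across h@12): 16 holes -> [(8, 0), (8, 3), (8, 4), (8, 7), (11, 0), (11, 3), (11, 4), (11, 7), (12, 0), (12, 3), (12, 4), (12, 7), (15, 0), (15, 3), (15, 4), (15, 7)]
Unfold 4 (reflect across h@8): 32 holes -> [(0, 0), (0, 3), (0, 4), (0, 7), (3, 0), (3, 3), (3, 4), (3, 7), (4, 0), (4, 3), (4, 4), (4, 7), (7, 0), (7, 3), (7, 4), (7, 7), (8, 0), (8, 3), (8, 4), (8, 7), (11, 0), (11, 3), (11, 4), (11, 7), (12, 0), (12, 3), (12, 4), (12, 7), (15, 0), (15, 3), (15, 4), (15, 7)]
Unfold 5 (reflect across v@8): 64 holes -> [(0, 0), (0, 3), (0, 4), (0, 7), (0, 8), (0, 11), (0, 12), (0, 15), (3, 0), (3, 3), (3, 4), (3, 7), (3, 8), (3, 11), (3, 12), (3, 15), (4, 0), (4, 3), (4, 4), (4, 7), (4, 8), (4, 11), (4, 12), (4, 15), (7, 0), (7, 3), (7, 4), (7, 7), (7, 8), (7, 11), (7, 12), (7, 15), (8, 0), (8, 3), (8, 4), (8, 7), (8, 8), (8, 11), (8, 12), (8, 15), (11, 0), (11, 3), (11, 4), (11, 7), (11, 8), (11, 11), (11, 12), (11, 15), (12, 0), (12, 3), (12, 4), (12, 7), (12, 8), (12, 11), (12, 12), (12, 15), (15, 0), (15, 3), (15, 4), (15, 7), (15, 8), (15, 11), (15, 12), (15, 15)]
Holes: [(0, 0), (0, 3), (0, 4), (0, 7), (0, 8), (0, 11), (0, 12), (0, 15), (3, 0), (3, 3), (3, 4), (3, 7), (3, 8), (3, 11), (3, 12), (3, 15), (4, 0), (4, 3), (4, 4), (4, 7), (4, 8), (4, 11), (4, 12), (4, 15), (7, 0), (7, 3), (7, 4), (7, 7), (7, 8), (7, 11), (7, 12), (7, 15), (8, 0), (8, 3), (8, 4), (8, 7), (8, 8), (8, 11), (8, 12), (8, 15), (11, 0), (11, 3), (11, 4), (11, 7), (11, 8), (11, 11), (11, 12), (11, 15), (12, 0), (12, 3), (12, 4), (12, 7), (12, 8), (12, 11), (12, 12), (12, 15), (15, 0), (15, 3), (15, 4), (15, 7), (15, 8), (15, 11), (15, 12), (15, 15)]

Answer: no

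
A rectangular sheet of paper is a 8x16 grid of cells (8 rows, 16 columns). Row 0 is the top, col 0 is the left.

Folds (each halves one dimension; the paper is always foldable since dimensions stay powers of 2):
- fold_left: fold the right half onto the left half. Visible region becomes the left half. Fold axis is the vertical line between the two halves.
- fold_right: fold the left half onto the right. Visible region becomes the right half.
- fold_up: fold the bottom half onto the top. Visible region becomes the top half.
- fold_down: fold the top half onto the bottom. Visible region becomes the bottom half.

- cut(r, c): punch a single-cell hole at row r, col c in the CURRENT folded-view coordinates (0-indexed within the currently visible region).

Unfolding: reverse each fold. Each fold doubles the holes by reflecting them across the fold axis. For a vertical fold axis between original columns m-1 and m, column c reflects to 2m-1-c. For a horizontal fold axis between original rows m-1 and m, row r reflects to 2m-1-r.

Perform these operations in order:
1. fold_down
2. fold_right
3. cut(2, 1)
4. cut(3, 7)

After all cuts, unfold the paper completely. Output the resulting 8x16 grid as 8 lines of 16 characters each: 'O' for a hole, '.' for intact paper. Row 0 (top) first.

Answer: O..............O
......O..O......
................
................
................
................
......O..O......
O..............O

Derivation:
Op 1 fold_down: fold axis h@4; visible region now rows[4,8) x cols[0,16) = 4x16
Op 2 fold_right: fold axis v@8; visible region now rows[4,8) x cols[8,16) = 4x8
Op 3 cut(2, 1): punch at orig (6,9); cuts so far [(6, 9)]; region rows[4,8) x cols[8,16) = 4x8
Op 4 cut(3, 7): punch at orig (7,15); cuts so far [(6, 9), (7, 15)]; region rows[4,8) x cols[8,16) = 4x8
Unfold 1 (reflect across v@8): 4 holes -> [(6, 6), (6, 9), (7, 0), (7, 15)]
Unfold 2 (reflect across h@4): 8 holes -> [(0, 0), (0, 15), (1, 6), (1, 9), (6, 6), (6, 9), (7, 0), (7, 15)]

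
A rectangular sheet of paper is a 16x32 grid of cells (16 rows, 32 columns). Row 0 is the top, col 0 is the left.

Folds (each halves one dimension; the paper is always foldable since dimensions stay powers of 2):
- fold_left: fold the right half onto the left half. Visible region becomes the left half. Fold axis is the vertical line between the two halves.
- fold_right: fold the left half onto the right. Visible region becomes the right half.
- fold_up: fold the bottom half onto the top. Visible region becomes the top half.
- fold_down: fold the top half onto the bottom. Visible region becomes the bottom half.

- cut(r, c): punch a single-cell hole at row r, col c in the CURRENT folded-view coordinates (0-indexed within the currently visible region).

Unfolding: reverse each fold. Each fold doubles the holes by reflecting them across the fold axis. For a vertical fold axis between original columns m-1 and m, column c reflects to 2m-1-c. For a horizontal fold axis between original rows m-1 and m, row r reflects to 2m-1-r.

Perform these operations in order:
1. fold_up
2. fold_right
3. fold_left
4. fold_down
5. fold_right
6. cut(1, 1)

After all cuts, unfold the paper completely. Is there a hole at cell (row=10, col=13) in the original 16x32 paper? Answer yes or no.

Op 1 fold_up: fold axis h@8; visible region now rows[0,8) x cols[0,32) = 8x32
Op 2 fold_right: fold axis v@16; visible region now rows[0,8) x cols[16,32) = 8x16
Op 3 fold_left: fold axis v@24; visible region now rows[0,8) x cols[16,24) = 8x8
Op 4 fold_down: fold axis h@4; visible region now rows[4,8) x cols[16,24) = 4x8
Op 5 fold_right: fold axis v@20; visible region now rows[4,8) x cols[20,24) = 4x4
Op 6 cut(1, 1): punch at orig (5,21); cuts so far [(5, 21)]; region rows[4,8) x cols[20,24) = 4x4
Unfold 1 (reflect across v@20): 2 holes -> [(5, 18), (5, 21)]
Unfold 2 (reflect across h@4): 4 holes -> [(2, 18), (2, 21), (5, 18), (5, 21)]
Unfold 3 (reflect across v@24): 8 holes -> [(2, 18), (2, 21), (2, 26), (2, 29), (5, 18), (5, 21), (5, 26), (5, 29)]
Unfold 4 (reflect across v@16): 16 holes -> [(2, 2), (2, 5), (2, 10), (2, 13), (2, 18), (2, 21), (2, 26), (2, 29), (5, 2), (5, 5), (5, 10), (5, 13), (5, 18), (5, 21), (5, 26), (5, 29)]
Unfold 5 (reflect across h@8): 32 holes -> [(2, 2), (2, 5), (2, 10), (2, 13), (2, 18), (2, 21), (2, 26), (2, 29), (5, 2), (5, 5), (5, 10), (5, 13), (5, 18), (5, 21), (5, 26), (5, 29), (10, 2), (10, 5), (10, 10), (10, 13), (10, 18), (10, 21), (10, 26), (10, 29), (13, 2), (13, 5), (13, 10), (13, 13), (13, 18), (13, 21), (13, 26), (13, 29)]
Holes: [(2, 2), (2, 5), (2, 10), (2, 13), (2, 18), (2, 21), (2, 26), (2, 29), (5, 2), (5, 5), (5, 10), (5, 13), (5, 18), (5, 21), (5, 26), (5, 29), (10, 2), (10, 5), (10, 10), (10, 13), (10, 18), (10, 21), (10, 26), (10, 29), (13, 2), (13, 5), (13, 10), (13, 13), (13, 18), (13, 21), (13, 26), (13, 29)]

Answer: yes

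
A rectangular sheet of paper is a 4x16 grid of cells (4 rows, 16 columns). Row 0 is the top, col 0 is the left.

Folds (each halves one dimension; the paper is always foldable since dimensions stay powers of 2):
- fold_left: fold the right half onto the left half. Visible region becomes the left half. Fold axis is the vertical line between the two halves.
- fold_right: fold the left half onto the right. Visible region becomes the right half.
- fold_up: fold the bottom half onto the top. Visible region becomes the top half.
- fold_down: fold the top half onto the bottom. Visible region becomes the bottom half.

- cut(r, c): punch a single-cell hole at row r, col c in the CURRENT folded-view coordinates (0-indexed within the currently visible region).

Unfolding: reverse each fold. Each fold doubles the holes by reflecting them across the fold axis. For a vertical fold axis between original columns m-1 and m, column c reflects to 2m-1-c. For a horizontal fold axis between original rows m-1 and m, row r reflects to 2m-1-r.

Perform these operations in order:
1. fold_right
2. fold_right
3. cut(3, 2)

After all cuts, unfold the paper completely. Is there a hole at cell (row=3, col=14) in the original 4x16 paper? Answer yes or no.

Answer: yes

Derivation:
Op 1 fold_right: fold axis v@8; visible region now rows[0,4) x cols[8,16) = 4x8
Op 2 fold_right: fold axis v@12; visible region now rows[0,4) x cols[12,16) = 4x4
Op 3 cut(3, 2): punch at orig (3,14); cuts so far [(3, 14)]; region rows[0,4) x cols[12,16) = 4x4
Unfold 1 (reflect across v@12): 2 holes -> [(3, 9), (3, 14)]
Unfold 2 (reflect across v@8): 4 holes -> [(3, 1), (3, 6), (3, 9), (3, 14)]
Holes: [(3, 1), (3, 6), (3, 9), (3, 14)]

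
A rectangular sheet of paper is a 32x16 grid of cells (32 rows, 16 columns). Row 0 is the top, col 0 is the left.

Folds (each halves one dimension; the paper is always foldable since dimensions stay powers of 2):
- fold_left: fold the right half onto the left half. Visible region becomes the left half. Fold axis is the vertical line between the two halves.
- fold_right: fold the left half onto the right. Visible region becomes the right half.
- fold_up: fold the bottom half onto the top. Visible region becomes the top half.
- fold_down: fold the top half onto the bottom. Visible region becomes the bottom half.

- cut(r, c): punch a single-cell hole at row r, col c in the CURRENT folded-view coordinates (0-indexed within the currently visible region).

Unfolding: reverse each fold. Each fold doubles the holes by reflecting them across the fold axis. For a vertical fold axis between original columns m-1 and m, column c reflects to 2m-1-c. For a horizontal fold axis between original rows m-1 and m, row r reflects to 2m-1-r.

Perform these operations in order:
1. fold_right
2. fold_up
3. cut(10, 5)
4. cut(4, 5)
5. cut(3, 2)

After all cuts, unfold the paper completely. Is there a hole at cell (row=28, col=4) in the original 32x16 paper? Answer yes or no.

Op 1 fold_right: fold axis v@8; visible region now rows[0,32) x cols[8,16) = 32x8
Op 2 fold_up: fold axis h@16; visible region now rows[0,16) x cols[8,16) = 16x8
Op 3 cut(10, 5): punch at orig (10,13); cuts so far [(10, 13)]; region rows[0,16) x cols[8,16) = 16x8
Op 4 cut(4, 5): punch at orig (4,13); cuts so far [(4, 13), (10, 13)]; region rows[0,16) x cols[8,16) = 16x8
Op 5 cut(3, 2): punch at orig (3,10); cuts so far [(3, 10), (4, 13), (10, 13)]; region rows[0,16) x cols[8,16) = 16x8
Unfold 1 (reflect across h@16): 6 holes -> [(3, 10), (4, 13), (10, 13), (21, 13), (27, 13), (28, 10)]
Unfold 2 (reflect across v@8): 12 holes -> [(3, 5), (3, 10), (4, 2), (4, 13), (10, 2), (10, 13), (21, 2), (21, 13), (27, 2), (27, 13), (28, 5), (28, 10)]
Holes: [(3, 5), (3, 10), (4, 2), (4, 13), (10, 2), (10, 13), (21, 2), (21, 13), (27, 2), (27, 13), (28, 5), (28, 10)]

Answer: no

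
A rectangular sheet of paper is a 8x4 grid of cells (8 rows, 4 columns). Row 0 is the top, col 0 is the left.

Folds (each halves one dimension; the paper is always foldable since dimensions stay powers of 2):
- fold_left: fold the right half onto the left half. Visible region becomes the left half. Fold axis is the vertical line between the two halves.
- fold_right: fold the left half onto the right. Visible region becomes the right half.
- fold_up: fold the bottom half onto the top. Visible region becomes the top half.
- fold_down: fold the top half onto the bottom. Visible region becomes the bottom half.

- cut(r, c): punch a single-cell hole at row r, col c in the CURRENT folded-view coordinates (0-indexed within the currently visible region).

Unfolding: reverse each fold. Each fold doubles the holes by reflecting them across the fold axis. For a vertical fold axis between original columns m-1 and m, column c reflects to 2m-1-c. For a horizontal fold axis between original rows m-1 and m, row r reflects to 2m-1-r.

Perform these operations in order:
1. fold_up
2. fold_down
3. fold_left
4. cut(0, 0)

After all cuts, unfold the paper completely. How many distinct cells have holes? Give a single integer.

Op 1 fold_up: fold axis h@4; visible region now rows[0,4) x cols[0,4) = 4x4
Op 2 fold_down: fold axis h@2; visible region now rows[2,4) x cols[0,4) = 2x4
Op 3 fold_left: fold axis v@2; visible region now rows[2,4) x cols[0,2) = 2x2
Op 4 cut(0, 0): punch at orig (2,0); cuts so far [(2, 0)]; region rows[2,4) x cols[0,2) = 2x2
Unfold 1 (reflect across v@2): 2 holes -> [(2, 0), (2, 3)]
Unfold 2 (reflect across h@2): 4 holes -> [(1, 0), (1, 3), (2, 0), (2, 3)]
Unfold 3 (reflect across h@4): 8 holes -> [(1, 0), (1, 3), (2, 0), (2, 3), (5, 0), (5, 3), (6, 0), (6, 3)]

Answer: 8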